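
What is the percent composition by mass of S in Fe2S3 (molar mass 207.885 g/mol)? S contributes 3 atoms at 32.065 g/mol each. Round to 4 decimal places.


pct = 100 * (n_elem * M_elem) / M_total
mass_contribution = 3 * 32.065 = 96.195 g/mol
pct = 100 * 96.195 / 207.885
pct = 46.27317988 %, rounded to 4 dp:

46.2732 %


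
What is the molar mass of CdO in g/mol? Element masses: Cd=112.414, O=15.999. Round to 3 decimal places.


M = sum(count * atomic_mass) over atoms.
M = 1*112.414 + 1*15.999
M = 112.414 + 15.999
M = 128.413 g/mol, rounded to 3 dp:

128.413 g/mol


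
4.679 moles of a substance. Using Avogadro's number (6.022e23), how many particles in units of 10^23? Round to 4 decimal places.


N = n * NA, then divide by 1e23 for the requested units.
N / 1e23 = n * 6.022
N / 1e23 = 4.679 * 6.022
N / 1e23 = 28.176938, rounded to 4 dp:

28.1769


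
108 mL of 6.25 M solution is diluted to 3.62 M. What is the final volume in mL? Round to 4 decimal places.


Dilution: M1*V1 = M2*V2, solve for V2.
V2 = M1*V1 / M2
V2 = 6.25 * 108 / 3.62
V2 = 675.0 / 3.62
V2 = 186.4640884 mL, rounded to 4 dp:

186.4641 mL


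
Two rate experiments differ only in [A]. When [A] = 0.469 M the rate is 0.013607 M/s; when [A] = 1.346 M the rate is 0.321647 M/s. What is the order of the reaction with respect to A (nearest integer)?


Rate is proportional to [A]^n, so rate2/rate1 = ([A]2/[A]1)^n. Take logs to solve for n.
rate2/rate1 = 0.321647 / 0.013607 = 23.6383
[A]2/[A]1 = 1.346 / 0.469 = 2.8699
n = ln(23.6383) / ln(2.8699) = 3.0
Nearest integer order:

3


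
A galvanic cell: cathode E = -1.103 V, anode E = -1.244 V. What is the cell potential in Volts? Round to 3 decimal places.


Standard cell potential: E_cell = E_cathode - E_anode.
E_cell = -1.103 - (-1.244)
E_cell = 0.141 V, rounded to 3 dp:

0.141 V


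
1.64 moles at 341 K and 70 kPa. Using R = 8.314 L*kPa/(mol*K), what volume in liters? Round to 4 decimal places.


PV = nRT, solve for V = nRT / P.
nRT = 1.64 * 8.314 * 341 = 4649.5214
V = 4649.5214 / 70
V = 66.42173429 L, rounded to 4 dp:

66.4217 L


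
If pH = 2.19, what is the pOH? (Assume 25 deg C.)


At 25 deg C, pH + pOH = 14.
pOH = 14 - pH = 14 - 2.19
pOH = 11.81:

11.81


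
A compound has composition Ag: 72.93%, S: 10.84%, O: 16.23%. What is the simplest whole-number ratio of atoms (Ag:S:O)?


Assume 100 g of compound, divide each mass% by atomic mass to get moles, then normalize by the smallest to get a raw atom ratio.
Moles per 100 g: Ag: 72.93/107.868 = 0.6761, S: 10.84/32.065 = 0.3381, O: 16.23/15.999 = 1.0144
Raw ratio (divide by min = 0.3381): Ag: 2.0, S: 1.0, O: 3.001
Multiply by 1 to clear fractions: Ag: 2.0 ~= 2, S: 1.0 ~= 1, O: 3.001 ~= 3
Reduce by GCD to get the simplest whole-number ratio:

2:1:3


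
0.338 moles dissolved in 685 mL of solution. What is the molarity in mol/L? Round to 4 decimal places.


Convert volume to liters: V_L = V_mL / 1000.
V_L = 685 / 1000 = 0.685 L
M = n / V_L = 0.338 / 0.685
M = 0.49343066 mol/L, rounded to 4 dp:

0.4934 mol/L


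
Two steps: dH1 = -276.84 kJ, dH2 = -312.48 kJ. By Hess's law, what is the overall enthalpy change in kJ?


Hess's law: enthalpy is a state function, so add the step enthalpies.
dH_total = dH1 + dH2 = -276.84 + (-312.48)
dH_total = -589.32 kJ:

-589.32 kJ


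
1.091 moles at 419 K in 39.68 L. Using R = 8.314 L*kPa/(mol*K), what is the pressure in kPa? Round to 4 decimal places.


PV = nRT, solve for P = nRT / V.
nRT = 1.091 * 8.314 * 419 = 3800.5705
P = 3800.5705 / 39.68
P = 95.78050655 kPa, rounded to 4 dp:

95.7805 kPa


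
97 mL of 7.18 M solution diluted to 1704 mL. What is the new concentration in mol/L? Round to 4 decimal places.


Dilution: M1*V1 = M2*V2, solve for M2.
M2 = M1*V1 / V2
M2 = 7.18 * 97 / 1704
M2 = 696.46 / 1704
M2 = 0.40872066 mol/L, rounded to 4 dp:

0.4087 mol/L


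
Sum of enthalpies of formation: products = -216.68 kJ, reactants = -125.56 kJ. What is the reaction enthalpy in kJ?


dH_rxn = sum(dH_f products) - sum(dH_f reactants)
dH_rxn = -216.68 - (-125.56)
dH_rxn = -91.12 kJ:

-91.12 kJ


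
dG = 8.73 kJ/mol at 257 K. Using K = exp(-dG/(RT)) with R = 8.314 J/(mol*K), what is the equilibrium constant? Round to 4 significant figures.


dG is in kJ/mol; multiply by 1000 to match R in J/(mol*K).
RT = 8.314 * 257 = 2136.698 J/mol
exponent = -dG*1000 / (RT) = -(8.73*1000) / 2136.698 = -4.08574352
K = exp(-4.08574352)
K = 0.016810636, rounded to 4 significant figures:

0.01681


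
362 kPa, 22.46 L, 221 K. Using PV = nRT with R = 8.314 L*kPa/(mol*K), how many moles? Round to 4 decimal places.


PV = nRT, solve for n = PV / (RT).
PV = 362 * 22.46 = 8130.52
RT = 8.314 * 221 = 1837.394
n = 8130.52 / 1837.394
n = 4.42502806 mol, rounded to 4 dp:

4.4250 mol


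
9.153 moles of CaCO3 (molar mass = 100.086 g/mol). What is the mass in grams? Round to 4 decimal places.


mass = n * M
mass = 9.153 * 100.086
mass = 916.087158 g, rounded to 4 dp:

916.0872 g


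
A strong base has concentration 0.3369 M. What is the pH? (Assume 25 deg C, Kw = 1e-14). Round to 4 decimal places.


A strong base dissociates completely, so [OH-] equals the given concentration.
pOH = -log10([OH-]) = -log10(0.3369) = 0.472499
pH = 14 - pOH = 14 - 0.472499
pH = 13.527501, rounded to 4 dp:

13.5275


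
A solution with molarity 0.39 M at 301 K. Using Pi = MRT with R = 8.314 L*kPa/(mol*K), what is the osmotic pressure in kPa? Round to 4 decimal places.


Osmotic pressure (van't Hoff): Pi = M*R*T.
RT = 8.314 * 301 = 2502.514
Pi = 0.39 * 2502.514
Pi = 975.98046 kPa, rounded to 4 dp:

975.9805 kPa


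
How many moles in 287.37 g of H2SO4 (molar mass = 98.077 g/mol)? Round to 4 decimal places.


n = mass / M
n = 287.37 / 98.077
n = 2.93004476 mol, rounded to 4 dp:

2.9300 mol


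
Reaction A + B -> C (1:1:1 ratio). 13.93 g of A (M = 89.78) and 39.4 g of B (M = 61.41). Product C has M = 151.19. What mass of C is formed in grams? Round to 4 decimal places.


Find moles of each reactant; the smaller value is the limiting reagent in a 1:1:1 reaction, so moles_C equals moles of the limiter.
n_A = mass_A / M_A = 13.93 / 89.78 = 0.155157 mol
n_B = mass_B / M_B = 39.4 / 61.41 = 0.641589 mol
Limiting reagent: A (smaller), n_limiting = 0.155157 mol
mass_C = n_limiting * M_C = 0.155157 * 151.19
mass_C = 23.45818683 g, rounded to 4 dp:

23.4582 g


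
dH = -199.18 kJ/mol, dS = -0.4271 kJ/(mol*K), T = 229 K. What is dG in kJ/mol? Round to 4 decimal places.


Gibbs: dG = dH - T*dS (consistent units, dS already in kJ/(mol*K)).
T*dS = 229 * -0.4271 = -97.8059
dG = -199.18 - (-97.8059)
dG = -101.3741 kJ/mol, rounded to 4 dp:

-101.3741 kJ/mol


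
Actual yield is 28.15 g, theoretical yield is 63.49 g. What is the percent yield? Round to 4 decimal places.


% yield = 100 * actual / theoretical
% yield = 100 * 28.15 / 63.49
% yield = 44.33769097 %, rounded to 4 dp:

44.3377 %


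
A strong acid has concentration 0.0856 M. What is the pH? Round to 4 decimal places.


A strong acid dissociates completely, so [H+] equals the given concentration.
pH = -log10([H+]) = -log10(0.0856)
pH = 1.06752624, rounded to 4 dp:

1.0675


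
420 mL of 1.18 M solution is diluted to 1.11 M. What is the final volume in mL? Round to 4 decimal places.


Dilution: M1*V1 = M2*V2, solve for V2.
V2 = M1*V1 / M2
V2 = 1.18 * 420 / 1.11
V2 = 495.6 / 1.11
V2 = 446.48648649 mL, rounded to 4 dp:

446.4865 mL


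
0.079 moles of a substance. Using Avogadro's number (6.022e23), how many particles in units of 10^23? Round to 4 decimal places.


N = n * NA, then divide by 1e23 for the requested units.
N / 1e23 = n * 6.022
N / 1e23 = 0.079 * 6.022
N / 1e23 = 0.475738, rounded to 4 dp:

0.4757


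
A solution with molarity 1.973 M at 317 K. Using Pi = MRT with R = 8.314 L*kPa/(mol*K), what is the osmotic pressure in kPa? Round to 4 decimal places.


Osmotic pressure (van't Hoff): Pi = M*R*T.
RT = 8.314 * 317 = 2635.538
Pi = 1.973 * 2635.538
Pi = 5199.916474 kPa, rounded to 4 dp:

5199.9165 kPa


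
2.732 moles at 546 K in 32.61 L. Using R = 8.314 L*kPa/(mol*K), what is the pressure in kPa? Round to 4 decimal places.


PV = nRT, solve for P = nRT / V.
nRT = 2.732 * 8.314 * 546 = 12401.761
P = 12401.761 / 32.61
P = 380.30545845 kPa, rounded to 4 dp:

380.3055 kPa


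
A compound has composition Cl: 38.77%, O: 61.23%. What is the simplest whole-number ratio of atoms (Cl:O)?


Assume 100 g of compound, divide each mass% by atomic mass to get moles, then normalize by the smallest to get a raw atom ratio.
Moles per 100 g: Cl: 38.77/35.453 = 1.0936, O: 61.23/15.999 = 3.8271
Raw ratio (divide by min = 1.0936): Cl: 1.0, O: 3.5
Multiply by 2 to clear fractions: Cl: 2.0 ~= 2, O: 6.999 ~= 7
Reduce by GCD to get the simplest whole-number ratio:

2:7


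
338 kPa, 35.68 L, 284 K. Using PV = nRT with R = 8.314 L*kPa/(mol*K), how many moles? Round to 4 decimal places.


PV = nRT, solve for n = PV / (RT).
PV = 338 * 35.68 = 12059.84
RT = 8.314 * 284 = 2361.176
n = 12059.84 / 2361.176
n = 5.10755657 mol, rounded to 4 dp:

5.1076 mol


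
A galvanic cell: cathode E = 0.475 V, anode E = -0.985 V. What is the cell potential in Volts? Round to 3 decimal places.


Standard cell potential: E_cell = E_cathode - E_anode.
E_cell = 0.475 - (-0.985)
E_cell = 1.46 V, rounded to 3 dp:

1.460 V


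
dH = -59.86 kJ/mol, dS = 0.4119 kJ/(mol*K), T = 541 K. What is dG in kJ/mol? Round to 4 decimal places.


Gibbs: dG = dH - T*dS (consistent units, dS already in kJ/(mol*K)).
T*dS = 541 * 0.4119 = 222.8379
dG = -59.86 - (222.8379)
dG = -282.6979 kJ/mol, rounded to 4 dp:

-282.6979 kJ/mol


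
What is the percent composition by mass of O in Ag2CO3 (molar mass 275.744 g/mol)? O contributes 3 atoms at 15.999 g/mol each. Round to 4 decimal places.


pct = 100 * (n_elem * M_elem) / M_total
mass_contribution = 3 * 15.999 = 47.997 g/mol
pct = 100 * 47.997 / 275.744
pct = 17.40636242 %, rounded to 4 dp:

17.4064 %


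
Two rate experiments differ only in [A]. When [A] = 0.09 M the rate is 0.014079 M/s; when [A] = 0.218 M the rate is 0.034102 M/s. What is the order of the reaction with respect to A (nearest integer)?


Rate is proportional to [A]^n, so rate2/rate1 = ([A]2/[A]1)^n. Take logs to solve for n.
rate2/rate1 = 0.034102 / 0.014079 = 2.4222
[A]2/[A]1 = 0.218 / 0.09 = 2.4222
n = ln(2.4222) / ln(2.4222) = 1.0
Nearest integer order:

1


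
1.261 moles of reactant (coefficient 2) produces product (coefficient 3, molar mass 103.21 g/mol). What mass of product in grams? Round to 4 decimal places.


Use the coefficient ratio to convert reactant moles to product moles, then multiply by the product's molar mass.
moles_P = moles_R * (coeff_P / coeff_R) = 1.261 * (3/2) = 1.8915
mass_P = moles_P * M_P = 1.8915 * 103.21
mass_P = 195.221715 g, rounded to 4 dp:

195.2217 g


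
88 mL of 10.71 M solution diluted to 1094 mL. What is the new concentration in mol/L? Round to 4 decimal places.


Dilution: M1*V1 = M2*V2, solve for M2.
M2 = M1*V1 / V2
M2 = 10.71 * 88 / 1094
M2 = 942.48 / 1094
M2 = 0.86149909 mol/L, rounded to 4 dp:

0.8615 mol/L


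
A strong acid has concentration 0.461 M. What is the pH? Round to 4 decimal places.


A strong acid dissociates completely, so [H+] equals the given concentration.
pH = -log10([H+]) = -log10(0.461)
pH = 0.33629907, rounded to 4 dp:

0.3363


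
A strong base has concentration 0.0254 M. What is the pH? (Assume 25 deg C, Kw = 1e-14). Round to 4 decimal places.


A strong base dissociates completely, so [OH-] equals the given concentration.
pOH = -log10([OH-]) = -log10(0.0254) = 1.595166
pH = 14 - pOH = 14 - 1.595166
pH = 12.404834, rounded to 4 dp:

12.4048


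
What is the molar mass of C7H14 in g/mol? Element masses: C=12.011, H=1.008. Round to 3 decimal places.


M = sum(count * atomic_mass) over atoms.
M = 7*12.011 + 14*1.008
M = 84.077 + 14.112
M = 98.189 g/mol, rounded to 3 dp:

98.189 g/mol


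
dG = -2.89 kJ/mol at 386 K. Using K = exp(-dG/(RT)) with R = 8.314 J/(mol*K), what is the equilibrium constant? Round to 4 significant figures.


dG is in kJ/mol; multiply by 1000 to match R in J/(mol*K).
RT = 8.314 * 386 = 3209.204 J/mol
exponent = -dG*1000 / (RT) = -(-2.89*1000) / 3209.204 = 0.90053484
K = exp(0.90053484)
K = 2.460919, rounded to 4 significant figures:

2.461


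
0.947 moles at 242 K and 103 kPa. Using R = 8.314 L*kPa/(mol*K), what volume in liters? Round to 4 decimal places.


PV = nRT, solve for V = nRT / P.
nRT = 0.947 * 8.314 * 242 = 1905.3526
V = 1905.3526 / 103
V = 18.49856893 L, rounded to 4 dp:

18.4986 L


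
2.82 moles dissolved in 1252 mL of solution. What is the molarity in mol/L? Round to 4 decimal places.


Convert volume to liters: V_L = V_mL / 1000.
V_L = 1252 / 1000 = 1.252 L
M = n / V_L = 2.82 / 1.252
M = 2.25239617 mol/L, rounded to 4 dp:

2.2524 mol/L


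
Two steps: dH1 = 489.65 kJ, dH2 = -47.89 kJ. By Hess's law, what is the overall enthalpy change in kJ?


Hess's law: enthalpy is a state function, so add the step enthalpies.
dH_total = dH1 + dH2 = 489.65 + (-47.89)
dH_total = 441.76 kJ:

441.76 kJ


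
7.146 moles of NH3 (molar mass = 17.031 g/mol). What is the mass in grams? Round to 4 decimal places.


mass = n * M
mass = 7.146 * 17.031
mass = 121.703526 g, rounded to 4 dp:

121.7035 g


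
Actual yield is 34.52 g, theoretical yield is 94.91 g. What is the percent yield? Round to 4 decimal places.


% yield = 100 * actual / theoretical
% yield = 100 * 34.52 / 94.91
% yield = 36.37129913 %, rounded to 4 dp:

36.3713 %


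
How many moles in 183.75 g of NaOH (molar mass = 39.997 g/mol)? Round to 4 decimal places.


n = mass / M
n = 183.75 / 39.997
n = 4.59409456 mol, rounded to 4 dp:

4.5941 mol


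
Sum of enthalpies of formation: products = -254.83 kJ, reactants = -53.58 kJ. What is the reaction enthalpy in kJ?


dH_rxn = sum(dH_f products) - sum(dH_f reactants)
dH_rxn = -254.83 - (-53.58)
dH_rxn = -201.25 kJ:

-201.25 kJ


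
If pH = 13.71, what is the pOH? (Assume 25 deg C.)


At 25 deg C, pH + pOH = 14.
pOH = 14 - pH = 14 - 13.71
pOH = 0.29:

0.29


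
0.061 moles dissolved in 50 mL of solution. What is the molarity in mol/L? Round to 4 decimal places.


Convert volume to liters: V_L = V_mL / 1000.
V_L = 50 / 1000 = 0.05 L
M = n / V_L = 0.061 / 0.05
M = 1.22 mol/L, rounded to 4 dp:

1.2200 mol/L


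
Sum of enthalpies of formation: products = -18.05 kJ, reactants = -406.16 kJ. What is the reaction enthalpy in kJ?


dH_rxn = sum(dH_f products) - sum(dH_f reactants)
dH_rxn = -18.05 - (-406.16)
dH_rxn = 388.11 kJ:

388.11 kJ


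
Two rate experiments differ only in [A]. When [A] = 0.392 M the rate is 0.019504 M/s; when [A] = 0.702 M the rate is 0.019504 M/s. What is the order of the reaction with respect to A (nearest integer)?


Rate is proportional to [A]^n, so rate2/rate1 = ([A]2/[A]1)^n. Take logs to solve for n.
rate2/rate1 = 0.019504 / 0.019504 = 1.0
[A]2/[A]1 = 0.702 / 0.392 = 1.7908
n = ln(1.0) / ln(1.7908) = 0.0
Nearest integer order:

0


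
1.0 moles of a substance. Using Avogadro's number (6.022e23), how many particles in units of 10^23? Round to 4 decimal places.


N = n * NA, then divide by 1e23 for the requested units.
N / 1e23 = n * 6.022
N / 1e23 = 1.0 * 6.022
N / 1e23 = 6.022, rounded to 4 dp:

6.0220


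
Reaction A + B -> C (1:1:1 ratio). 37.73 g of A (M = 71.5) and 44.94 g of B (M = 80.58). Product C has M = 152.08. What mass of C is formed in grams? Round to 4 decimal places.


Find moles of each reactant; the smaller value is the limiting reagent in a 1:1:1 reaction, so moles_C equals moles of the limiter.
n_A = mass_A / M_A = 37.73 / 71.5 = 0.527692 mol
n_B = mass_B / M_B = 44.94 / 80.58 = 0.557707 mol
Limiting reagent: A (smaller), n_limiting = 0.527692 mol
mass_C = n_limiting * M_C = 0.527692 * 152.08
mass_C = 80.25139936 g, rounded to 4 dp:

80.2514 g


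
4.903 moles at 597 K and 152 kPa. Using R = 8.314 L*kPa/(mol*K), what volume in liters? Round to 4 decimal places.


PV = nRT, solve for V = nRT / P.
nRT = 4.903 * 8.314 * 597 = 24335.8346
V = 24335.8346 / 152
V = 160.104175 L, rounded to 4 dp:

160.1042 L


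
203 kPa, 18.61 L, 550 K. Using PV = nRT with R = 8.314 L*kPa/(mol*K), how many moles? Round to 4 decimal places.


PV = nRT, solve for n = PV / (RT).
PV = 203 * 18.61 = 3777.83
RT = 8.314 * 550 = 4572.7
n = 3777.83 / 4572.7
n = 0.82617053 mol, rounded to 4 dp:

0.8262 mol


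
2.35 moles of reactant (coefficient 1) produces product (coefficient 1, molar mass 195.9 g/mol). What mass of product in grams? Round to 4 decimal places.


Use the coefficient ratio to convert reactant moles to product moles, then multiply by the product's molar mass.
moles_P = moles_R * (coeff_P / coeff_R) = 2.35 * (1/1) = 2.35
mass_P = moles_P * M_P = 2.35 * 195.9
mass_P = 460.365 g, rounded to 4 dp:

460.3650 g


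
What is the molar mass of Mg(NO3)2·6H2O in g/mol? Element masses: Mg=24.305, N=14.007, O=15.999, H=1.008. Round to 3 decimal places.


M = sum(count * atomic_mass) over atoms.
M = 1*24.305 + 2*14.007 + 12*15.999 + 12*1.008
M = 24.305 + 28.014 + 191.988 + 12.096
M = 256.403 g/mol, rounded to 3 dp:

256.403 g/mol


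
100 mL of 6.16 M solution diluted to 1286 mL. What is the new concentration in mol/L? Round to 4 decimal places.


Dilution: M1*V1 = M2*V2, solve for M2.
M2 = M1*V1 / V2
M2 = 6.16 * 100 / 1286
M2 = 616.0 / 1286
M2 = 0.47900467 mol/L, rounded to 4 dp:

0.4790 mol/L


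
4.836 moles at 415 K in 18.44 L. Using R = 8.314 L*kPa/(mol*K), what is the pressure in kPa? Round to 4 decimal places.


PV = nRT, solve for P = nRT / V.
nRT = 4.836 * 8.314 * 415 = 16685.6992
P = 16685.6992 / 18.44
P = 904.86438178 kPa, rounded to 4 dp:

904.8644 kPa


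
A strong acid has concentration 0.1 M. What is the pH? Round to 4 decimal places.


A strong acid dissociates completely, so [H+] equals the given concentration.
pH = -log10([H+]) = -log10(0.1)
pH = 1.0, rounded to 4 dp:

1.0000


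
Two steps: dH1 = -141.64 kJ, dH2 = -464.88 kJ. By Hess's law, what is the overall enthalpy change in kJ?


Hess's law: enthalpy is a state function, so add the step enthalpies.
dH_total = dH1 + dH2 = -141.64 + (-464.88)
dH_total = -606.52 kJ:

-606.52 kJ


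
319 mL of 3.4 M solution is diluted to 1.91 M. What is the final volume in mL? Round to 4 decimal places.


Dilution: M1*V1 = M2*V2, solve for V2.
V2 = M1*V1 / M2
V2 = 3.4 * 319 / 1.91
V2 = 1084.6 / 1.91
V2 = 567.85340314 mL, rounded to 4 dp:

567.8534 mL


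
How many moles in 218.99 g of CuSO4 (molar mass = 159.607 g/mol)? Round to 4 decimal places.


n = mass / M
n = 218.99 / 159.607
n = 1.37205762 mol, rounded to 4 dp:

1.3721 mol


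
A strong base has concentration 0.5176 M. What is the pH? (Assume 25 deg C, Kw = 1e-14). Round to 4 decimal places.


A strong base dissociates completely, so [OH-] equals the given concentration.
pOH = -log10([OH-]) = -log10(0.5176) = 0.286006
pH = 14 - pOH = 14 - 0.286006
pH = 13.713994, rounded to 4 dp:

13.7140


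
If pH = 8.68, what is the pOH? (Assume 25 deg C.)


At 25 deg C, pH + pOH = 14.
pOH = 14 - pH = 14 - 8.68
pOH = 5.32:

5.32


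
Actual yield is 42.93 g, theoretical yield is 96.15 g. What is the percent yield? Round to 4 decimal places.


% yield = 100 * actual / theoretical
% yield = 100 * 42.93 / 96.15
% yield = 44.64898596 %, rounded to 4 dp:

44.6490 %


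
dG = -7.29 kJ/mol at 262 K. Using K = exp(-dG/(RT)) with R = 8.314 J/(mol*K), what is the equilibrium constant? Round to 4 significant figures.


dG is in kJ/mol; multiply by 1000 to match R in J/(mol*K).
RT = 8.314 * 262 = 2178.268 J/mol
exponent = -dG*1000 / (RT) = -(-7.29*1000) / 2178.268 = 3.34669563
K = exp(3.34669563)
K = 28.408706, rounded to 4 significant figures:

28.41


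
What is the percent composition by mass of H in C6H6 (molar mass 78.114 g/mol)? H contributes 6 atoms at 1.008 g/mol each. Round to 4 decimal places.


pct = 100 * (n_elem * M_elem) / M_total
mass_contribution = 6 * 1.008 = 6.048 g/mol
pct = 100 * 6.048 / 78.114
pct = 7.74253015 %, rounded to 4 dp:

7.7425 %


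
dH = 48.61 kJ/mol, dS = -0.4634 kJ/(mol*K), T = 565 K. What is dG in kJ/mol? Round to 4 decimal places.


Gibbs: dG = dH - T*dS (consistent units, dS already in kJ/(mol*K)).
T*dS = 565 * -0.4634 = -261.821
dG = 48.61 - (-261.821)
dG = 310.431 kJ/mol, rounded to 4 dp:

310.4310 kJ/mol


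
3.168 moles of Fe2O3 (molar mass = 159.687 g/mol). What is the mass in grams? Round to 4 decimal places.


mass = n * M
mass = 3.168 * 159.687
mass = 505.888416 g, rounded to 4 dp:

505.8884 g


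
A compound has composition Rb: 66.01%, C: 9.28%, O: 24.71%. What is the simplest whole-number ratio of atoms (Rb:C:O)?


Assume 100 g of compound, divide each mass% by atomic mass to get moles, then normalize by the smallest to get a raw atom ratio.
Moles per 100 g: Rb: 66.01/85.468 = 0.7723, C: 9.28/12.011 = 0.7726, O: 24.71/15.999 = 1.5445
Raw ratio (divide by min = 0.7723): Rb: 1.0, C: 1.0, O: 2.0
Multiply by 1 to clear fractions: Rb: 1.0 ~= 1, C: 1.0 ~= 1, O: 2.0 ~= 2
Reduce by GCD to get the simplest whole-number ratio:

1:1:2


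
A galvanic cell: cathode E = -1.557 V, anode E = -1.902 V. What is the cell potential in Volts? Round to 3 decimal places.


Standard cell potential: E_cell = E_cathode - E_anode.
E_cell = -1.557 - (-1.902)
E_cell = 0.345 V, rounded to 3 dp:

0.345 V


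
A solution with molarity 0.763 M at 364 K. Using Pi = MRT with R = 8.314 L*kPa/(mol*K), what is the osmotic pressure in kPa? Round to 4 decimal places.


Osmotic pressure (van't Hoff): Pi = M*R*T.
RT = 8.314 * 364 = 3026.296
Pi = 0.763 * 3026.296
Pi = 2309.063848 kPa, rounded to 4 dp:

2309.0638 kPa


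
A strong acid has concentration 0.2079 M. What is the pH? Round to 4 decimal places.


A strong acid dissociates completely, so [H+] equals the given concentration.
pH = -log10([H+]) = -log10(0.2079)
pH = 0.68214551, rounded to 4 dp:

0.6821


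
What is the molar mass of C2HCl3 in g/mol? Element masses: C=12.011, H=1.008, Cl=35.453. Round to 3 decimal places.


M = sum(count * atomic_mass) over atoms.
M = 2*12.011 + 1*1.008 + 3*35.453
M = 24.022 + 1.008 + 106.359
M = 131.389 g/mol, rounded to 3 dp:

131.389 g/mol


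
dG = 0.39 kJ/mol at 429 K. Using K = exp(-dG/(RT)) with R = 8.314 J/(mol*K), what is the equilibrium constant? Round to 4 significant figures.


dG is in kJ/mol; multiply by 1000 to match R in J/(mol*K).
RT = 8.314 * 429 = 3566.706 J/mol
exponent = -dG*1000 / (RT) = -(0.39*1000) / 3566.706 = -0.10934459
K = exp(-0.10934459)
K = 0.89642147, rounded to 4 significant figures:

0.8964


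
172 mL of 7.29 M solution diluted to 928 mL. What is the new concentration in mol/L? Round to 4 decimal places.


Dilution: M1*V1 = M2*V2, solve for M2.
M2 = M1*V1 / V2
M2 = 7.29 * 172 / 928
M2 = 1253.88 / 928
M2 = 1.35116379 mol/L, rounded to 4 dp:

1.3512 mol/L


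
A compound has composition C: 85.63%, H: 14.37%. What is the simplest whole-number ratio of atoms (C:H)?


Assume 100 g of compound, divide each mass% by atomic mass to get moles, then normalize by the smallest to get a raw atom ratio.
Moles per 100 g: C: 85.63/12.011 = 7.1293, H: 14.37/1.008 = 14.256
Raw ratio (divide by min = 7.1293): C: 1.0, H: 2.0
Multiply by 1 to clear fractions: C: 1.0 ~= 1, H: 2.0 ~= 2
Reduce by GCD to get the simplest whole-number ratio:

1:2


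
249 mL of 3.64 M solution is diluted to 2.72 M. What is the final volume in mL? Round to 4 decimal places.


Dilution: M1*V1 = M2*V2, solve for V2.
V2 = M1*V1 / M2
V2 = 3.64 * 249 / 2.72
V2 = 906.36 / 2.72
V2 = 333.22058824 mL, rounded to 4 dp:

333.2206 mL


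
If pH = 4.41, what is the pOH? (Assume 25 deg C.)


At 25 deg C, pH + pOH = 14.
pOH = 14 - pH = 14 - 4.41
pOH = 9.59:

9.59


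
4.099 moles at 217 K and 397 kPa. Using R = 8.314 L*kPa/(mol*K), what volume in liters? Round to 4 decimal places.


PV = nRT, solve for V = nRT / P.
nRT = 4.099 * 8.314 * 217 = 7395.1617
V = 7395.1617 / 397
V = 18.62761134 L, rounded to 4 dp:

18.6276 L


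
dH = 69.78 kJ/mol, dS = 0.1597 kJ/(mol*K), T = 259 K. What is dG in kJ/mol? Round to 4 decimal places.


Gibbs: dG = dH - T*dS (consistent units, dS already in kJ/(mol*K)).
T*dS = 259 * 0.1597 = 41.3623
dG = 69.78 - (41.3623)
dG = 28.4177 kJ/mol, rounded to 4 dp:

28.4177 kJ/mol


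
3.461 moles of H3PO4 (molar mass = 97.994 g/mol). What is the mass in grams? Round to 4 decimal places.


mass = n * M
mass = 3.461 * 97.994
mass = 339.157234 g, rounded to 4 dp:

339.1572 g


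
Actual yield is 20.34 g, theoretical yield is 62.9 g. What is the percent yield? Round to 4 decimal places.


% yield = 100 * actual / theoretical
% yield = 100 * 20.34 / 62.9
% yield = 32.33704293 %, rounded to 4 dp:

32.3370 %


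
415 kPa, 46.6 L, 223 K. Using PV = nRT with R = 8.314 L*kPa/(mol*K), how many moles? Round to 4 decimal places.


PV = nRT, solve for n = PV / (RT).
PV = 415 * 46.6 = 19339.0
RT = 8.314 * 223 = 1854.022
n = 19339.0 / 1854.022
n = 10.43083631 mol, rounded to 4 dp:

10.4308 mol


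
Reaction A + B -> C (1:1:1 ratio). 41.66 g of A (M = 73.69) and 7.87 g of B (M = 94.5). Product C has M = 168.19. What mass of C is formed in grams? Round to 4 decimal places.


Find moles of each reactant; the smaller value is the limiting reagent in a 1:1:1 reaction, so moles_C equals moles of the limiter.
n_A = mass_A / M_A = 41.66 / 73.69 = 0.565341 mol
n_B = mass_B / M_B = 7.87 / 94.5 = 0.08328 mol
Limiting reagent: B (smaller), n_limiting = 0.08328 mol
mass_C = n_limiting * M_C = 0.08328 * 168.19
mass_C = 14.0068632 g, rounded to 4 dp:

14.0069 g


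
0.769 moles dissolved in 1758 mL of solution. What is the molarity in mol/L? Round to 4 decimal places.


Convert volume to liters: V_L = V_mL / 1000.
V_L = 1758 / 1000 = 1.758 L
M = n / V_L = 0.769 / 1.758
M = 0.4374289 mol/L, rounded to 4 dp:

0.4374 mol/L


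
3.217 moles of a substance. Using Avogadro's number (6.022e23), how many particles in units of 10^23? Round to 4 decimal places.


N = n * NA, then divide by 1e23 for the requested units.
N / 1e23 = n * 6.022
N / 1e23 = 3.217 * 6.022
N / 1e23 = 19.372774, rounded to 4 dp:

19.3728


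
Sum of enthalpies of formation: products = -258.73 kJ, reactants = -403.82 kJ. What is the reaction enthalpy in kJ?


dH_rxn = sum(dH_f products) - sum(dH_f reactants)
dH_rxn = -258.73 - (-403.82)
dH_rxn = 145.09 kJ:

145.09 kJ


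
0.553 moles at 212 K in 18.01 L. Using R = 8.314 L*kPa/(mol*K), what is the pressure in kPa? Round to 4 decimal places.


PV = nRT, solve for P = nRT / V.
nRT = 0.553 * 8.314 * 212 = 974.7001
P = 974.7001 / 18.01
P = 54.11993892 kPa, rounded to 4 dp:

54.1199 kPa


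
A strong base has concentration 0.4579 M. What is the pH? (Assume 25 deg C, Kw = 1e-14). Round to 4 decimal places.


A strong base dissociates completely, so [OH-] equals the given concentration.
pOH = -log10([OH-]) = -log10(0.4579) = 0.339229
pH = 14 - pOH = 14 - 0.339229
pH = 13.660771, rounded to 4 dp:

13.6608


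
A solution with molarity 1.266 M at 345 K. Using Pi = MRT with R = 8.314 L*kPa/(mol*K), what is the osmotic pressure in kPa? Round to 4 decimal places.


Osmotic pressure (van't Hoff): Pi = M*R*T.
RT = 8.314 * 345 = 2868.33
Pi = 1.266 * 2868.33
Pi = 3631.30578 kPa, rounded to 4 dp:

3631.3058 kPa


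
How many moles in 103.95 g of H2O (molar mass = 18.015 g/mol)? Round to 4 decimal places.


n = mass / M
n = 103.95 / 18.015
n = 5.77019151 mol, rounded to 4 dp:

5.7702 mol


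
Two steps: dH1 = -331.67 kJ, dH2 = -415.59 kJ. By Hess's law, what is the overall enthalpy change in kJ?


Hess's law: enthalpy is a state function, so add the step enthalpies.
dH_total = dH1 + dH2 = -331.67 + (-415.59)
dH_total = -747.26 kJ:

-747.26 kJ


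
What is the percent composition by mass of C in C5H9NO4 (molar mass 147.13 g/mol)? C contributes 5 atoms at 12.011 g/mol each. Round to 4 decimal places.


pct = 100 * (n_elem * M_elem) / M_total
mass_contribution = 5 * 12.011 = 60.055 g/mol
pct = 100 * 60.055 / 147.13
pct = 40.81764426 %, rounded to 4 dp:

40.8176 %


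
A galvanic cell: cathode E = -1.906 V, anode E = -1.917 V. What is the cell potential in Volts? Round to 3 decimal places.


Standard cell potential: E_cell = E_cathode - E_anode.
E_cell = -1.906 - (-1.917)
E_cell = 0.011 V, rounded to 3 dp:

0.011 V


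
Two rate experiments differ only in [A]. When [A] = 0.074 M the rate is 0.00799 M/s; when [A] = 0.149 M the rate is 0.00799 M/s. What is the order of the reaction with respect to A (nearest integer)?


Rate is proportional to [A]^n, so rate2/rate1 = ([A]2/[A]1)^n. Take logs to solve for n.
rate2/rate1 = 0.00799 / 0.00799 = 1.0
[A]2/[A]1 = 0.149 / 0.074 = 2.0135
n = ln(1.0) / ln(2.0135) = 0.0
Nearest integer order:

0


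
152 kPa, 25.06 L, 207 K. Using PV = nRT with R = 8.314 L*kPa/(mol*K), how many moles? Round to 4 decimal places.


PV = nRT, solve for n = PV / (RT).
PV = 152 * 25.06 = 3809.12
RT = 8.314 * 207 = 1720.998
n = 3809.12 / 1720.998
n = 2.21332041 mol, rounded to 4 dp:

2.2133 mol


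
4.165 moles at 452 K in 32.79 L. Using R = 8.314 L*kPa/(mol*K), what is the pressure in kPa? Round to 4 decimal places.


PV = nRT, solve for P = nRT / V.
nRT = 4.165 * 8.314 * 452 = 15651.7701
P = 15651.7701 / 32.79
P = 477.33364135 kPa, rounded to 4 dp:

477.3336 kPa


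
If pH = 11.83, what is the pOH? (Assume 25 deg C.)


At 25 deg C, pH + pOH = 14.
pOH = 14 - pH = 14 - 11.83
pOH = 2.17:

2.17


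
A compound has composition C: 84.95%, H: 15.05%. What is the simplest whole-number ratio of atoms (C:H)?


Assume 100 g of compound, divide each mass% by atomic mass to get moles, then normalize by the smallest to get a raw atom ratio.
Moles per 100 g: C: 84.95/12.011 = 7.0727, H: 15.05/1.008 = 14.9306
Raw ratio (divide by min = 7.0727): C: 1.0, H: 2.111
Multiply by 9 to clear fractions: C: 9.0 ~= 9, H: 18.999 ~= 19
Reduce by GCD to get the simplest whole-number ratio:

9:19


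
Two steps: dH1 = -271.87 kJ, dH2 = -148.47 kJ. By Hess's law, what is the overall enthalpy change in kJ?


Hess's law: enthalpy is a state function, so add the step enthalpies.
dH_total = dH1 + dH2 = -271.87 + (-148.47)
dH_total = -420.34 kJ:

-420.34 kJ


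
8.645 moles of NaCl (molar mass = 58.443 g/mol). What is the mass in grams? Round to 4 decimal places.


mass = n * M
mass = 8.645 * 58.443
mass = 505.239735 g, rounded to 4 dp:

505.2397 g


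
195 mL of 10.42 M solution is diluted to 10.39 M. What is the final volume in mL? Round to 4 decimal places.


Dilution: M1*V1 = M2*V2, solve for V2.
V2 = M1*V1 / M2
V2 = 10.42 * 195 / 10.39
V2 = 2031.9 / 10.39
V2 = 195.56304139 mL, rounded to 4 dp:

195.5630 mL


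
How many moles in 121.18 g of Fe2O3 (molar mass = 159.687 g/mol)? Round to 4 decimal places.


n = mass / M
n = 121.18 / 159.687
n = 0.75885952 mol, rounded to 4 dp:

0.7589 mol


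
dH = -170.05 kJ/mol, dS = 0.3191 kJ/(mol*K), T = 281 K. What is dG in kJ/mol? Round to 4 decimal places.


Gibbs: dG = dH - T*dS (consistent units, dS already in kJ/(mol*K)).
T*dS = 281 * 0.3191 = 89.6671
dG = -170.05 - (89.6671)
dG = -259.7171 kJ/mol, rounded to 4 dp:

-259.7171 kJ/mol


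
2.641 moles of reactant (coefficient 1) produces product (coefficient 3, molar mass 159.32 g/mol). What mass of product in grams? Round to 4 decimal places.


Use the coefficient ratio to convert reactant moles to product moles, then multiply by the product's molar mass.
moles_P = moles_R * (coeff_P / coeff_R) = 2.641 * (3/1) = 7.923
mass_P = moles_P * M_P = 7.923 * 159.32
mass_P = 1262.29236 g, rounded to 4 dp:

1262.2924 g


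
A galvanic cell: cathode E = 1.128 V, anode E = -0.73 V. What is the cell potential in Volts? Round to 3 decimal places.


Standard cell potential: E_cell = E_cathode - E_anode.
E_cell = 1.128 - (-0.73)
E_cell = 1.858 V, rounded to 3 dp:

1.858 V


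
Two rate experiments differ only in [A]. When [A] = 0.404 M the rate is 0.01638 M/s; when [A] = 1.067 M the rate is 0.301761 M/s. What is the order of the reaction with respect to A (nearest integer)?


Rate is proportional to [A]^n, so rate2/rate1 = ([A]2/[A]1)^n. Take logs to solve for n.
rate2/rate1 = 0.301761 / 0.01638 = 18.4225
[A]2/[A]1 = 1.067 / 0.404 = 2.6411
n = ln(18.4225) / ln(2.6411) = 3.0
Nearest integer order:

3


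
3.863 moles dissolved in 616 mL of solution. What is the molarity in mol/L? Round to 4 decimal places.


Convert volume to liters: V_L = V_mL / 1000.
V_L = 616 / 1000 = 0.616 L
M = n / V_L = 3.863 / 0.616
M = 6.2711039 mol/L, rounded to 4 dp:

6.2711 mol/L


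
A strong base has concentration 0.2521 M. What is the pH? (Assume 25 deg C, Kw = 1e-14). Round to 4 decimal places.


A strong base dissociates completely, so [OH-] equals the given concentration.
pOH = -log10([OH-]) = -log10(0.2521) = 0.598427
pH = 14 - pOH = 14 - 0.598427
pH = 13.401573, rounded to 4 dp:

13.4016


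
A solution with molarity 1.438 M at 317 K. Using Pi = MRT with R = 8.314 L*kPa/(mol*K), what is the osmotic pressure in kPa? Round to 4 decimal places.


Osmotic pressure (van't Hoff): Pi = M*R*T.
RT = 8.314 * 317 = 2635.538
Pi = 1.438 * 2635.538
Pi = 3789.903644 kPa, rounded to 4 dp:

3789.9036 kPa


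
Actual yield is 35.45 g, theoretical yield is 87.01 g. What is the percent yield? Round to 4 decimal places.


% yield = 100 * actual / theoretical
% yield = 100 * 35.45 / 87.01
% yield = 40.7424434 %, rounded to 4 dp:

40.7424 %


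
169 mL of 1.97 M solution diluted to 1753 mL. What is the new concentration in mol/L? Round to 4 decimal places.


Dilution: M1*V1 = M2*V2, solve for M2.
M2 = M1*V1 / V2
M2 = 1.97 * 169 / 1753
M2 = 332.93 / 1753
M2 = 0.18992014 mol/L, rounded to 4 dp:

0.1899 mol/L


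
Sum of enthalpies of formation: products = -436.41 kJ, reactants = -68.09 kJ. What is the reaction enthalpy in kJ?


dH_rxn = sum(dH_f products) - sum(dH_f reactants)
dH_rxn = -436.41 - (-68.09)
dH_rxn = -368.32 kJ:

-368.32 kJ


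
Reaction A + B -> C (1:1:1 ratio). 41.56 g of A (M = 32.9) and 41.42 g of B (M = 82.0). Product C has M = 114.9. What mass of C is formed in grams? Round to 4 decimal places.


Find moles of each reactant; the smaller value is the limiting reagent in a 1:1:1 reaction, so moles_C equals moles of the limiter.
n_A = mass_A / M_A = 41.56 / 32.9 = 1.263222 mol
n_B = mass_B / M_B = 41.42 / 82.0 = 0.505122 mol
Limiting reagent: B (smaller), n_limiting = 0.505122 mol
mass_C = n_limiting * M_C = 0.505122 * 114.9
mass_C = 58.0385178 g, rounded to 4 dp:

58.0385 g


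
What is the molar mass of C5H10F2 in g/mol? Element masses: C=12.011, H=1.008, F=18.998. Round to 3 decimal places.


M = sum(count * atomic_mass) over atoms.
M = 5*12.011 + 10*1.008 + 2*18.998
M = 60.055 + 10.08 + 37.996
M = 108.131 g/mol, rounded to 3 dp:

108.131 g/mol


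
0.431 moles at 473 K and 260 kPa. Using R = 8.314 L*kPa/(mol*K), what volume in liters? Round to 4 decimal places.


PV = nRT, solve for V = nRT / P.
nRT = 0.431 * 8.314 * 473 = 1694.917
V = 1694.917 / 260
V = 6.51891154 L, rounded to 4 dp:

6.5189 L


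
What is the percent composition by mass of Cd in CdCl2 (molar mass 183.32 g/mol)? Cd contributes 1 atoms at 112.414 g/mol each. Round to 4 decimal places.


pct = 100 * (n_elem * M_elem) / M_total
mass_contribution = 1 * 112.414 = 112.414 g/mol
pct = 100 * 112.414 / 183.32
pct = 61.321187 %, rounded to 4 dp:

61.3212 %


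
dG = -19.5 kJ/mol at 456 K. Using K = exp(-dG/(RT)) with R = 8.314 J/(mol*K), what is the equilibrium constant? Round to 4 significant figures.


dG is in kJ/mol; multiply by 1000 to match R in J/(mol*K).
RT = 8.314 * 456 = 3791.184 J/mol
exponent = -dG*1000 / (RT) = -(-19.5*1000) / 3791.184 = 5.14351189
K = exp(5.14351189)
K = 171.31636, rounded to 4 significant figures:

171.3


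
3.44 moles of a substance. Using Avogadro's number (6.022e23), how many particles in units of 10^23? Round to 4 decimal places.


N = n * NA, then divide by 1e23 for the requested units.
N / 1e23 = n * 6.022
N / 1e23 = 3.44 * 6.022
N / 1e23 = 20.71568, rounded to 4 dp:

20.7157


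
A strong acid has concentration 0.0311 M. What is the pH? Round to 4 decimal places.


A strong acid dissociates completely, so [H+] equals the given concentration.
pH = -log10([H+]) = -log10(0.0311)
pH = 1.50723961, rounded to 4 dp:

1.5072


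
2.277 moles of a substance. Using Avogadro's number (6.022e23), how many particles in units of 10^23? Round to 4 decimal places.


N = n * NA, then divide by 1e23 for the requested units.
N / 1e23 = n * 6.022
N / 1e23 = 2.277 * 6.022
N / 1e23 = 13.712094, rounded to 4 dp:

13.7121


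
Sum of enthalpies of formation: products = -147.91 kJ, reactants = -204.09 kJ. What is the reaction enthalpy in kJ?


dH_rxn = sum(dH_f products) - sum(dH_f reactants)
dH_rxn = -147.91 - (-204.09)
dH_rxn = 56.18 kJ:

56.18 kJ


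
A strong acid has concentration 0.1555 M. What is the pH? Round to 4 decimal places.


A strong acid dissociates completely, so [H+] equals the given concentration.
pH = -log10([H+]) = -log10(0.1555)
pH = 0.80826961, rounded to 4 dp:

0.8083


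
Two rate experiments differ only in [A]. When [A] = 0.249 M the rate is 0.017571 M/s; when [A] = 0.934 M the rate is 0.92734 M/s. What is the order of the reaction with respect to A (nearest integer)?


Rate is proportional to [A]^n, so rate2/rate1 = ([A]2/[A]1)^n. Take logs to solve for n.
rate2/rate1 = 0.92734 / 0.017571 = 52.7767
[A]2/[A]1 = 0.934 / 0.249 = 3.751
n = ln(52.7767) / ln(3.751) = 3.0
Nearest integer order:

3


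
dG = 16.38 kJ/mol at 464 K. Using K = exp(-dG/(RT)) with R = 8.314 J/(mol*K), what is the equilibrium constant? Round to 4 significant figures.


dG is in kJ/mol; multiply by 1000 to match R in J/(mol*K).
RT = 8.314 * 464 = 3857.696 J/mol
exponent = -dG*1000 / (RT) = -(16.38*1000) / 3857.696 = -4.24605775
K = exp(-4.24605775)
K = 0.014320578, rounded to 4 significant figures:

0.01432


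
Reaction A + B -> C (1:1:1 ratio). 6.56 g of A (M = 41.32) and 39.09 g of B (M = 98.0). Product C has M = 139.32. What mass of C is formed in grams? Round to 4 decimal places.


Find moles of each reactant; the smaller value is the limiting reagent in a 1:1:1 reaction, so moles_C equals moles of the limiter.
n_A = mass_A / M_A = 6.56 / 41.32 = 0.158761 mol
n_B = mass_B / M_B = 39.09 / 98.0 = 0.398878 mol
Limiting reagent: A (smaller), n_limiting = 0.158761 mol
mass_C = n_limiting * M_C = 0.158761 * 139.32
mass_C = 22.11858252 g, rounded to 4 dp:

22.1186 g


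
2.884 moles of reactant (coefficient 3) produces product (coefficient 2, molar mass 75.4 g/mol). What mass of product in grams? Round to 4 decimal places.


Use the coefficient ratio to convert reactant moles to product moles, then multiply by the product's molar mass.
moles_P = moles_R * (coeff_P / coeff_R) = 2.884 * (2/3) = 1.922667
mass_P = moles_P * M_P = 1.922667 * 75.4
mass_P = 144.9690918 g, rounded to 4 dp:

144.9691 g


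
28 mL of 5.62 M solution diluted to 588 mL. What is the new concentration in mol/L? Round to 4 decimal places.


Dilution: M1*V1 = M2*V2, solve for M2.
M2 = M1*V1 / V2
M2 = 5.62 * 28 / 588
M2 = 157.36 / 588
M2 = 0.26761905 mol/L, rounded to 4 dp:

0.2676 mol/L


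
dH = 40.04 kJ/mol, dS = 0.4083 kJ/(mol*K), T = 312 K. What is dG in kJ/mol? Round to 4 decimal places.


Gibbs: dG = dH - T*dS (consistent units, dS already in kJ/(mol*K)).
T*dS = 312 * 0.4083 = 127.3896
dG = 40.04 - (127.3896)
dG = -87.3496 kJ/mol, rounded to 4 dp:

-87.3496 kJ/mol


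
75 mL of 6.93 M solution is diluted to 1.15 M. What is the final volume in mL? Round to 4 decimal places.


Dilution: M1*V1 = M2*V2, solve for V2.
V2 = M1*V1 / M2
V2 = 6.93 * 75 / 1.15
V2 = 519.75 / 1.15
V2 = 451.95652174 mL, rounded to 4 dp:

451.9565 mL
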